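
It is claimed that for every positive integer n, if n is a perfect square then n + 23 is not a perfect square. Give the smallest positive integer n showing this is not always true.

For n = 1, 4, 9, 16, 25, 36, 49, 64, 81, 100 the conclusion holds.
n = 121: 121 = 11² and 121 + 23 = 144 = 12².
So n = 121 is the smallest counterexample.

n = 121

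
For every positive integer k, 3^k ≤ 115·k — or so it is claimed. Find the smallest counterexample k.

k = 6

Check each positive integer k in order until 3^k > 115·k.
For k = 1, 2, 3, 4, 5 the conclusion holds.
k = 6: 3^k = 729 and 115·k = 690, so 729 > 690.
Thus k = 6 disproves the claim, and no smaller k works.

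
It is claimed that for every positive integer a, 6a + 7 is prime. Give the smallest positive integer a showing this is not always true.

a = 3

Check each positive integer a in order until 6a + 7 is not prime.
a = 1: 6a + 7 = 13, prime.
a = 2: 6a + 7 = 19, prime.
a = 3: 6a + 7 = 25 = 5 × 5, composite.
So a = 3 is the smallest counterexample.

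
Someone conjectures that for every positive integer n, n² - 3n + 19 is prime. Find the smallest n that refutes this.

A counterexample is any positive integer n such that n² - 3n + 19 is not prime; we check each in order.
For n = 1, 2, 3, 4, …, 15, 16, 17 the conclusion holds.
n = 18: n² - 3n + 19 = 289 = 17 × 17, composite.
Hence n = 18 is a counterexample.

n = 18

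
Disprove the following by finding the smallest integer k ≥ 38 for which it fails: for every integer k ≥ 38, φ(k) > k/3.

A counterexample is any integer k ≥ 38 such that the claim fails; we check each in order.
For k = 38, 39, 40, 41 the conclusion holds.
k = 42: φ(42) = 12 and 42/3 = 14, so φ(42) ≤ 42/3.
Hence k = 42 is a counterexample.

k = 42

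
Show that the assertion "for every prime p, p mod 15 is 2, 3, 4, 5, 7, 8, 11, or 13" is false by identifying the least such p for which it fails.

p = 29

For p = 2, 3, 5, 7, 11, 13, 17, 19, 23 the conclusion holds.
p = 29: 29 mod 15 = 14 — not in {2, 3, 4, 5, 7, 8, 11, 13}.
So p = 29 is the smallest counterexample.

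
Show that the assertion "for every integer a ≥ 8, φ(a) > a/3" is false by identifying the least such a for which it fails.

We need the least integer a ≥ 8 for which the claim fails.
The first 4 eligible values, up to a = 11, all satisfy the conclusion.
a = 12: φ(12) = 4 and 12/3 = 4, so φ(12) ≤ 12/3.

a = 12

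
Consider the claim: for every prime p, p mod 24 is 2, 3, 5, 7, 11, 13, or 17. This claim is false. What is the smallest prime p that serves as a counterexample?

p = 19

A counterexample is any prime p such that the claim fails; we check each in order.
The first 7 eligible values, up to p = 17, all satisfy the conclusion.
p = 19: 19 mod 24 = 19 — not in {2, 3, 5, 7, 11, 13, 17}.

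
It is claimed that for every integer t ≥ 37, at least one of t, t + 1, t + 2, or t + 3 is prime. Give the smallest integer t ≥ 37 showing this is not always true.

t = 48

Check each integer t ≥ 37 in order until t, t + 1, t + 2, t + 3 are all composite.
The first 11 eligible values, up to t = 47, all satisfy the conclusion.
t = 48: 48 = 2 × 24; 49 = 7 × 7; 50 = 2 × 25; 51 = 3 × 17 — all composite.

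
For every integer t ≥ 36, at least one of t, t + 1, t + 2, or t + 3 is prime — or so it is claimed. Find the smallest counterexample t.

t = 48

We need the least integer t ≥ 36 for which t, t + 1, t + 2, t + 3 are all composite.
For t = 36, 37, 38, 39, …, 45, 46, 47 the conclusion holds.
t = 48: 48 = 2 × 24; 49 = 7 × 7; 50 = 2 × 25; 51 = 3 × 17 — all composite.
Hence t = 48 is a counterexample.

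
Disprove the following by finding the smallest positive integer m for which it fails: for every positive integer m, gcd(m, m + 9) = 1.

m = 3

For m = 1, 2 the conclusion holds.
m = 3: gcd(3, 12) = 3.
Thus m = 3 disproves the claim, and no smaller m works.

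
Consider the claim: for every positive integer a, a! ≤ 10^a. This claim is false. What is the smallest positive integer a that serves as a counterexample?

a = 25

A counterexample is any positive integer a such that a! > 10^a; we check each in order.
The first 24 eligible values, up to a = 24, all satisfy the conclusion.
a = 25: a! = 15511210043330985984000000 and 10^a = 10000000000000000000000000, so 15511210043330985984000000 > 10000000000000000000000000.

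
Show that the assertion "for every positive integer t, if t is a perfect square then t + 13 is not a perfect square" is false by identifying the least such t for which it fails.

t = 36

Check each positive integer t in order until t is a perfect square but t + 13 is a perfect square.
The first 5 eligible values, up to t = 25, all satisfy the conclusion.
t = 36: 36 = 6² and 36 + 13 = 49 = 7².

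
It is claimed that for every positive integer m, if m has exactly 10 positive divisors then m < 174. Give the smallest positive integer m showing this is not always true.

m = 176

Check each positive integer m in order until m has exactly 10 positive divisors but the claim fails.
m = 48: τ(48) = 10; 48 < 174.
m = 80: τ(80) = 10; 80 < 174.
m = 112: τ(112) = 10; 112 < 174.
m = 162: τ(162) = 10; 162 < 174.
m = 176: τ(176) = 10; 176 ≥ 174.
So m = 176 is the smallest counterexample.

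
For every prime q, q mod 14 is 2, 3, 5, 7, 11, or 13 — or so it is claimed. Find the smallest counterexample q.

q = 23

Check each prime q in order until the claim fails.
q = 2: 2 mod 14 = 2.
q = 3: 3 mod 14 = 3.
q = 5: 5 mod 14 = 5.
q = 7: 7 mod 14 = 7.
q = 11: 11 mod 14 = 11.
q = 13: 13 mod 14 = 13.
q = 17: 17 mod 14 = 3.
q = 19: 19 mod 14 = 5.
q = 23: 23 mod 14 = 9 — not in {2, 3, 5, 7, 11, 13}.
So q = 23 is the smallest counterexample.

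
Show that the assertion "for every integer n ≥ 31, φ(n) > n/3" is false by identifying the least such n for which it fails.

n = 36

We need the least integer n ≥ 31 for which the claim fails.
For n = 31, 32, 33, 34, 35 the conclusion holds.
n = 36: φ(36) = 12 and 36/3 = 12, so φ(36) ≤ 36/3.
So n = 36 is the smallest counterexample.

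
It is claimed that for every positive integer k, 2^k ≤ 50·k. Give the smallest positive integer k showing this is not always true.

k = 9

We need the least positive integer k for which 2^k > 50·k.
For k = 1, 2, 3, 4, 5, 6, 7, 8 the conclusion holds.
k = 9: 2^k = 512 and 50·k = 450, so 512 > 450.
So k = 9 is the smallest counterexample.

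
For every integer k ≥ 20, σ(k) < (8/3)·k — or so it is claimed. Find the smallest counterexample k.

k = 60

A counterexample is any integer k ≥ 20 such that the claim fails; we check each in order.
For k = 20, 21, 22, 23, …, 57, 58, 59 the conclusion holds.
k = 60: σ(60) = 168; 168 ≥ 160.
Thus k = 60 disproves the claim, and no smaller k works.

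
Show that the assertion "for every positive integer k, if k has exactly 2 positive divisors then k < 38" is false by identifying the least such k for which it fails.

Check each positive integer k in order until k has exactly 2 positive divisors but the claim fails.
For k = 2, 3, 5, 7, …, 29, 31, 37 the conclusion holds.
k = 41: τ(41) = 2; 41 ≥ 38.
Hence k = 41 is a counterexample.

k = 41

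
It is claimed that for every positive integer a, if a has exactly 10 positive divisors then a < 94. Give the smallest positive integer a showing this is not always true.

Check each positive integer a in order until a has exactly 10 positive divisors but the claim fails.
a = 48: τ(48) = 10; 48 < 94.
a = 80: τ(80) = 10; 80 < 94.
a = 112: τ(112) = 10; 112 ≥ 94.
Hence a = 112 is a counterexample.

a = 112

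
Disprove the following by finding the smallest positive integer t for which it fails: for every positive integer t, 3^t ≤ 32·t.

Check each positive integer t in order until 3^t > 32·t.
The first 4 eligible values, up to t = 4, all satisfy the conclusion.
t = 5: 3^t = 243 and 32·t = 160, so 243 > 160.
So t = 5 is the smallest counterexample.

t = 5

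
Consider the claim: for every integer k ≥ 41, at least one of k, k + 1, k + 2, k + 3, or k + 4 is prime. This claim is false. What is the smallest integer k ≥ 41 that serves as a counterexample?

A counterexample is any integer k ≥ 41 such that k, k + 1, k + 2, k + 3, k + 4 are all composite; we check each in order.
k = 41: 41 is prime.
k = 42: 43 is prime.
k = 43: 43 is prime.
k = 44: 47 is prime.
k = 45: 47 is prime.
k = 46: 47 is prime.
k = 47: 47 is prime.
k = 48: 48 = 2 × 24; 49 = 7 × 7; 50 = 2 × 25; 51 = 3 × 17; 52 = 2 × 26 — all composite.
So k = 48 is the smallest counterexample.

k = 48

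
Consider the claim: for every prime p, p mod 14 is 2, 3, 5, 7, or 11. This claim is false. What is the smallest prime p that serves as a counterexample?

A counterexample is any prime p such that the claim fails; we check each in order.
For p = 2, 3, 5, 7, 11 the conclusion holds.
p = 13: 13 mod 14 = 13 — not in {2, 3, 5, 7, 11}.

p = 13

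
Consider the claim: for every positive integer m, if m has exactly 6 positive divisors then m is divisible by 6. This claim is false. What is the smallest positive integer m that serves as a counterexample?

We need the least positive integer m for which m has exactly 6 positive divisors but m is not divisible by 6.
For m = 12, 18 the conclusion holds.
m = 20: τ(20) = 6; 20 mod 6 = 2.
Thus m = 20 disproves the claim, and no smaller m works.

m = 20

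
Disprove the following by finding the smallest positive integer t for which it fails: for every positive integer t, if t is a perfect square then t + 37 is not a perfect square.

t = 324

For t = 1, 4, 9, 16, …, 225, 256, 289 the conclusion holds.
t = 324: 324 = 18² and 324 + 37 = 361 = 19².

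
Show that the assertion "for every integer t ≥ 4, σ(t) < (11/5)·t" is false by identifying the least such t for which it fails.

We need the least integer t ≥ 4 for which the claim fails.
t = 4: σ(4) = 7; 7 < 44/5.
t = 5: σ(5) = 6; 6 < 11.
t = 6: σ(6) = 12; 12 < 66/5.
t = 7: σ(7) = 8; 8 < 77/5.
t = 8: σ(8) = 15; 15 < 88/5.
t = 9: σ(9) = 13; 13 < 99/5.
t = 10: σ(10) = 18; 18 < 22.
t = 11: σ(11) = 12; 12 < 121/5.
t = 12: σ(12) = 28; 28 ≥ 132/5.
Thus t = 12 disproves the claim, and no smaller t works.

t = 12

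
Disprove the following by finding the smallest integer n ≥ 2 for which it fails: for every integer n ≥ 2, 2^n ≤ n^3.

n = 10

We need the least integer n ≥ 2 for which 2^n > n^3.
For n = 2, 3, 4, 5, 6, 7, 8, 9 the conclusion holds.
n = 10: 2^n = 1024 and n^3 = 1000, so 1024 > 1000.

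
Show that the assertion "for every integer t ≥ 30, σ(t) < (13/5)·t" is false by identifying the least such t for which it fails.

t = 60

For t = 30, 31, 32, 33, …, 57, 58, 59 the conclusion holds.
t = 60: σ(60) = 168; 168 ≥ 156.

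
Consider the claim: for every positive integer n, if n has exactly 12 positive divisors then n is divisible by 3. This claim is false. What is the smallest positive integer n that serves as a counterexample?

n = 140

We need the least positive integer n for which n has exactly 12 positive divisors but n is not divisible by 3.
n = 60: τ(60) = 12; 60 mod 3 = 0.
n = 72: τ(72) = 12; 72 mod 3 = 0.
n = 84: τ(84) = 12; 84 mod 3 = 0.
n = 90: τ(90) = 12; 90 mod 3 = 0.
n = 96: τ(96) = 12; 96 mod 3 = 0.
n = 108: τ(108) = 12; 108 mod 3 = 0.
n = 126: τ(126) = 12; 126 mod 3 = 0.
n = 132: τ(132) = 12; 132 mod 3 = 0.
n = 140: τ(140) = 12; 140 mod 3 = 2.
So n = 140 is the smallest counterexample.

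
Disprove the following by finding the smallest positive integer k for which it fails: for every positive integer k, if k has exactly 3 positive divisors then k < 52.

k = 121

We need the least positive integer k for which k has exactly 3 positive divisors but the claim fails.
The first 4 eligible values, up to k = 49, all satisfy the conclusion.
k = 121: τ(121) = 3; 121 ≥ 52.
Hence k = 121 is a counterexample.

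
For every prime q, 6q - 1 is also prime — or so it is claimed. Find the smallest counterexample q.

q = 11

We need the least prime q for which 6q - 1 is not prime.
q = 2: 6q - 1 = 11, prime.
q = 3: 6q - 1 = 17, prime.
q = 5: 6q - 1 = 29, prime.
q = 7: 6q - 1 = 41, prime.
q = 11: 6q - 1 = 65 = 5 × 13, not prime.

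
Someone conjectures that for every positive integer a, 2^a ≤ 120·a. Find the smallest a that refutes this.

a = 11

For a = 1, 2, 3, 4, 5, 6, 7, 8, 9, 10 the conclusion holds.
a = 11: 2^a = 2048 and 120·a = 1320, so 2048 > 1320.
Thus a = 11 disproves the claim, and no smaller a works.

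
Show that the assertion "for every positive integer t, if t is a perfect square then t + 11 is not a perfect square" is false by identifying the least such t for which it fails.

We need the least positive integer t for which t is a perfect square but t + 11 is a perfect square.
t = 1: 1 + 11 = 12, not a perfect square.
t = 4: 4 + 11 = 15, not a perfect square.
t = 9: 9 + 11 = 20, not a perfect square.
t = 16: 16 + 11 = 27, not a perfect square.
t = 25: 25 = 5² and 25 + 11 = 36 = 6².

t = 25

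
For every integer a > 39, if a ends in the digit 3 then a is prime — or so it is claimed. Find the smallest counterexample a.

Check each integer a > 39 in order until a ends in the digit 3 but a is not prime.
a = 43: 43 ends in 3 and is prime.
a = 53: 53 ends in 3 and is prime.
a = 63: 63 ends in 3; 63 = 3 × 21, composite.

a = 63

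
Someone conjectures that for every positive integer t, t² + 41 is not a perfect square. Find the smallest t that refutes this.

For t = 1, 2, 3, 4, …, 17, 18, 19 the conclusion holds.
t = 20: 20² + 41 = 441 = 21², a perfect square.

t = 20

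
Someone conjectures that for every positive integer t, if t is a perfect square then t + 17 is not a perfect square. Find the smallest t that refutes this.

t = 64

For t = 1, 4, 9, 16, 25, 36, 49 the conclusion holds.
t = 64: 64 = 8² and 64 + 17 = 81 = 9².
Thus t = 64 disproves the claim, and no smaller t works.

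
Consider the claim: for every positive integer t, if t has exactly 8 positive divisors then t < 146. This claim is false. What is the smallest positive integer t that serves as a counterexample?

t = 152

The first 20 eligible values, up to t = 138, all satisfy the conclusion.
t = 152: τ(152) = 8; 152 ≥ 146.
Hence t = 152 is a counterexample.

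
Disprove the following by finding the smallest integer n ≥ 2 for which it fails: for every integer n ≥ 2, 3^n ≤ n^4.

n = 8

A counterexample is any integer n ≥ 2 such that 3^n > n^4; we check each in order.
n = 2: 3^n = 9 and n^4 = 16, so 9 ≤ 16.
n = 3: 3^n = 27 and n^4 = 81, so 27 ≤ 81.
n = 4: 3^n = 81 and n^4 = 256, so 81 ≤ 256.
n = 5: 3^n = 243 and n^4 = 625, so 243 ≤ 625.
n = 6: 3^n = 729 and n^4 = 1296, so 729 ≤ 1296.
n = 7: 3^n = 2187 and n^4 = 2401, so 2187 ≤ 2401.
n = 8: 3^n = 6561 and n^4 = 4096, so 6561 > 4096.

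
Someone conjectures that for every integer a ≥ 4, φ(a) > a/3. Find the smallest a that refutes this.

Check each integer a ≥ 4 in order until the claim fails.
a = 4: φ(4) = 2 and 4/3 = 4/3, so φ(4) > 4/3.
a = 5: φ(5) = 4 and 5/3 = 5/3, so φ(5) > 5/3.
a = 6: φ(6) = 2 and 6/3 = 2, so φ(6) ≤ 6/3.

a = 6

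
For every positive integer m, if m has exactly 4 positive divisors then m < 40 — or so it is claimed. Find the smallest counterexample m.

m = 46

A counterexample is any positive integer m such that m has exactly 4 positive divisors but the claim fails; we check each in order.
For m = 6, 8, 10, 14, …, 35, 38, 39 the conclusion holds.
m = 46: τ(46) = 4; 46 ≥ 40.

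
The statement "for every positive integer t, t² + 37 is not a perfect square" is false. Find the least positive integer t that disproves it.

t = 18

The first 17 eligible values, up to t = 17, all satisfy the conclusion.
t = 18: 18² + 37 = 361 = 19², a perfect square.
Thus t = 18 disproves the claim, and no smaller t works.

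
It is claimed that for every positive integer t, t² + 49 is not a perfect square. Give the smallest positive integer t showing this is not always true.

t = 24

For t = 1, 2, 3, 4, …, 21, 22, 23 the conclusion holds.
t = 24: 24² + 49 = 625 = 25², a perfect square.
Thus t = 24 disproves the claim, and no smaller t works.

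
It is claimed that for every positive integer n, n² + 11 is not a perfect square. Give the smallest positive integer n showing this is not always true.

A counterexample is any positive integer n such that n² + 11 is a perfect square; we check each in order.
For n = 1, 2, 3, 4 the conclusion holds.
n = 5: 5² + 11 = 36 = 6², a perfect square.

n = 5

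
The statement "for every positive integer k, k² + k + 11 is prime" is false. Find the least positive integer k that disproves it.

A counterexample is any positive integer k such that k² + k + 11 is not prime; we check each in order.
For k = 1, 2, 3, 4, 5, 6, 7, 8, 9 the conclusion holds.
k = 10: k² + k + 11 = 121 = 11 × 11, composite.
Hence k = 10 is a counterexample.

k = 10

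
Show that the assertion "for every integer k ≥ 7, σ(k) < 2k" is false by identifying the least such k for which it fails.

A counterexample is any integer k ≥ 7 such that the claim fails; we check each in order.
For k = 7, 8, 9, 10, 11 the conclusion holds.
k = 12: σ(12) = 28; 28 ≥ 24.
So k = 12 is the smallest counterexample.

k = 12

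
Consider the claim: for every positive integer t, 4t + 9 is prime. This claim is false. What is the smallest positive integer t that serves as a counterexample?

t = 3

A counterexample is any positive integer t such that 4t + 9 is not prime; we check each in order.
t = 1: 4t + 9 = 13, prime.
t = 2: 4t + 9 = 17, prime.
t = 3: 4t + 9 = 21 = 3 × 7, composite.
Thus t = 3 disproves the claim, and no smaller t works.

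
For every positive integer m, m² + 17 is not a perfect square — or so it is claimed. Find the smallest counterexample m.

m = 8

We need the least positive integer m for which m² + 17 is a perfect square.
For m = 1, 2, 3, 4, 5, 6, 7 the conclusion holds.
m = 8: 8² + 17 = 81 = 9², a perfect square.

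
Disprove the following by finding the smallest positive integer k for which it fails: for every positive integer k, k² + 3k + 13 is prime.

k = 9

We need the least positive integer k for which k² + 3k + 13 is not prime.
k = 1: k² + 3k + 13 = 17, prime.
k = 2: k² + 3k + 13 = 23, prime.
k = 3: k² + 3k + 13 = 31, prime.
k = 4: k² + 3k + 13 = 41, prime.
k = 5: k² + 3k + 13 = 53, prime.
k = 6: k² + 3k + 13 = 67, prime.
k = 7: k² + 3k + 13 = 83, prime.
k = 8: k² + 3k + 13 = 101, prime.
k = 9: k² + 3k + 13 = 121 = 11 × 11, composite.
Thus k = 9 disproves the claim, and no smaller k works.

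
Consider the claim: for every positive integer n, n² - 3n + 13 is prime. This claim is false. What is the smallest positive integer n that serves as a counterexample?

n = 12

A counterexample is any positive integer n such that n² - 3n + 13 is not prime; we check each in order.
For n = 1, 2, 3, 4, …, 9, 10, 11 the conclusion holds.
n = 12: n² - 3n + 13 = 121 = 11 × 11, composite.
So n = 12 is the smallest counterexample.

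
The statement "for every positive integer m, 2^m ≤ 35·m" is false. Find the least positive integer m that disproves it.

m = 9

We need the least positive integer m for which 2^m > 35·m.
The first 8 eligible values, up to m = 8, all satisfy the conclusion.
m = 9: 2^m = 512 and 35·m = 315, so 512 > 315.
Thus m = 9 disproves the claim, and no smaller m works.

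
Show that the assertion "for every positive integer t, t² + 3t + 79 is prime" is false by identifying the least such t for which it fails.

For t = 1, 2, 3, 4 the conclusion holds.
t = 5: t² + 3t + 79 = 119 = 7 × 17, composite.

t = 5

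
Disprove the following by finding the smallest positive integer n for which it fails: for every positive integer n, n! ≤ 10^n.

The first 24 eligible values, up to n = 24, all satisfy the conclusion.
n = 25: n! = 15511210043330985984000000 and 10^n = 10000000000000000000000000, so 15511210043330985984000000 > 10000000000000000000000000.
Thus n = 25 disproves the claim, and no smaller n works.

n = 25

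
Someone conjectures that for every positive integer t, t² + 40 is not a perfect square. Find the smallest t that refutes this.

t = 3

A counterexample is any positive integer t such that t² + 40 is a perfect square; we check each in order.
t = 1: 1² + 40 = 41, not a perfect square.
t = 2: 2² + 40 = 44, not a perfect square.
t = 3: 3² + 40 = 49 = 7², a perfect square.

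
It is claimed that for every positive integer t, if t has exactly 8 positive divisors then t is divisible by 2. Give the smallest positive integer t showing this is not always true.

For t = 24, 30, 40, 42, …, 88, 102, 104 the conclusion holds.
t = 105: τ(105) = 8; 105 mod 2 = 1.
So t = 105 is the smallest counterexample.

t = 105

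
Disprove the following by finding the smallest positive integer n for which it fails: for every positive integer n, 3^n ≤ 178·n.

n = 7

A counterexample is any positive integer n such that 3^n > 178·n; we check each in order.
n = 1: 3^n = 3 and 178·n = 178, so 3 ≤ 178.
n = 2: 3^n = 9 and 178·n = 356, so 9 ≤ 356.
n = 3: 3^n = 27 and 178·n = 534, so 27 ≤ 534.
n = 4: 3^n = 81 and 178·n = 712, so 81 ≤ 712.
n = 5: 3^n = 243 and 178·n = 890, so 243 ≤ 890.
n = 6: 3^n = 729 and 178·n = 1068, so 729 ≤ 1068.
n = 7: 3^n = 2187 and 178·n = 1246, so 2187 > 1246.
So n = 7 is the smallest counterexample.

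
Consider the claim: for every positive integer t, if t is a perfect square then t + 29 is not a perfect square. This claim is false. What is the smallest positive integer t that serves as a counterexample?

t = 196

We need the least positive integer t for which t is a perfect square but t + 29 is a perfect square.
The first 13 eligible values, up to t = 169, all satisfy the conclusion.
t = 196: 196 = 14² and 196 + 29 = 225 = 15².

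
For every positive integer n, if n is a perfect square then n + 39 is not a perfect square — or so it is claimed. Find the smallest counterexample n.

n = 25

We need the least positive integer n for which n is a perfect square but n + 39 is a perfect square.
For n = 1, 4, 9, 16 the conclusion holds.
n = 25: 25 = 5² and 25 + 39 = 64 = 8².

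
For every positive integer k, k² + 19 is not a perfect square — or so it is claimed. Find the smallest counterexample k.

A counterexample is any positive integer k such that k² + 19 is a perfect square; we check each in order.
The first 8 eligible values, up to k = 8, all satisfy the conclusion.
k = 9: 9² + 19 = 100 = 10², a perfect square.
So k = 9 is the smallest counterexample.

k = 9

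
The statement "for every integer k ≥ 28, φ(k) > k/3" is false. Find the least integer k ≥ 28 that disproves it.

k = 30

For k = 28, 29 the conclusion holds.
k = 30: φ(30) = 8 and 30/3 = 10, so φ(30) ≤ 30/3.
So k = 30 is the smallest counterexample.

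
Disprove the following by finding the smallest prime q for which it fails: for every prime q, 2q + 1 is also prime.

q = 7

Check each prime q in order until 2q + 1 is not prime.
q = 2: 2q + 1 = 5, prime.
q = 3: 2q + 1 = 7, prime.
q = 5: 2q + 1 = 11, prime.
q = 7: 2q + 1 = 15 = 3 × 5, not prime.
Thus q = 7 disproves the claim, and no smaller q works.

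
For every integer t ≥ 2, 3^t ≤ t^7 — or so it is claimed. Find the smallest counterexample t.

t = 19

A counterexample is any integer t ≥ 2 such that 3^t > t^7; we check each in order.
For t = 2, 3, 4, 5, …, 16, 17, 18 the conclusion holds.
t = 19: 3^t = 1162261467 and t^7 = 893871739, so 1162261467 > 893871739.
Thus t = 19 disproves the claim, and no smaller t works.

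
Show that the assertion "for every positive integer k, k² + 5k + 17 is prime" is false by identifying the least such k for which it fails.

Check each positive integer k in order until k² + 5k + 17 is not prime.
For k = 1, 2, 3, 4, 5, 6, 7 the conclusion holds.
k = 8: k² + 5k + 17 = 121 = 11 × 11, composite.
Thus k = 8 disproves the claim, and no smaller k works.

k = 8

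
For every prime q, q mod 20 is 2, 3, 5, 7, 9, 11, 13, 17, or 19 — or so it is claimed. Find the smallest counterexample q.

q = 41

For q = 2, 3, 5, 7, …, 29, 31, 37 the conclusion holds.
q = 41: 41 mod 20 = 1 — not in {2, 3, 5, 7, 9, 11, 13, 17, 19}.
Hence q = 41 is a counterexample.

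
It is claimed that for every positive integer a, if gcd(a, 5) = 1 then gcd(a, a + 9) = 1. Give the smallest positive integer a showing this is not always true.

a = 3

Check each positive integer a in order until gcd(a, 5) = 1 but gcd(a, a + 9) > 1.
For a = 1, 2 the conclusion holds.
a = 3: gcd(3, 12) = 3.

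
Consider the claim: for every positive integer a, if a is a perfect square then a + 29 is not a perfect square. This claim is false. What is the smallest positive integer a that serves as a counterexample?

We need the least positive integer a for which a is a perfect square but a + 29 is a perfect square.
For a = 1, 4, 9, 16, …, 121, 144, 169 the conclusion holds.
a = 196: 196 = 14² and 196 + 29 = 225 = 15².

a = 196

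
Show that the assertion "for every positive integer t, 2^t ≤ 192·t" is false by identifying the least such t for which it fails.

t = 12

For t = 1, 2, 3, 4, …, 9, 10, 11 the conclusion holds.
t = 12: 2^t = 4096 and 192·t = 2304, so 4096 > 2304.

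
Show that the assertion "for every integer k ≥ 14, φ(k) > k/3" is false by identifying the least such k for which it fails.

Check each integer k ≥ 14 in order until the claim fails.
For k = 14, 15, 16, 17 the conclusion holds.
k = 18: φ(18) = 6 and 18/3 = 6, so φ(18) ≤ 18/3.

k = 18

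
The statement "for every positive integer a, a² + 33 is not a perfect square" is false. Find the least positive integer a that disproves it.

a = 1: 1² + 33 = 34, not a perfect square.
a = 2: 2² + 33 = 37, not a perfect square.
a = 3: 3² + 33 = 42, not a perfect square.
a = 4: 4² + 33 = 49 = 7², a perfect square.

a = 4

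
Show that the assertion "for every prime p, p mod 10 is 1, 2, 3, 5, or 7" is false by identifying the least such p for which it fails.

p = 2: 2 mod 10 = 2.
p = 3: 3 mod 10 = 3.
p = 5: 5 mod 10 = 5.
p = 7: 7 mod 10 = 7.
p = 11: 11 mod 10 = 1.
p = 13: 13 mod 10 = 3.
p = 17: 17 mod 10 = 7.
p = 19: 19 mod 10 = 9 — not in {1, 2, 3, 5, 7}.

p = 19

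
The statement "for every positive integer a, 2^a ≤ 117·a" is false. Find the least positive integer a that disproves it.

a = 11

The first 10 eligible values, up to a = 10, all satisfy the conclusion.
a = 11: 2^a = 2048 and 117·a = 1287, so 2048 > 1287.
Hence a = 11 is a counterexample.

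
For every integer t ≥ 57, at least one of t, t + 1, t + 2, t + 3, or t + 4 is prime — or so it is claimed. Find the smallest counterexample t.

Check each integer t ≥ 57 in order until t, t + 1, t + 2, t + 3, t + 4 are all composite.
t = 57: 59 is prime.
t = 58: 59 is prime.
t = 59: 59 is prime.
t = 60: 61 is prime.
t = 61: 61 is prime.
t = 62: 62 = 2 × 31; 63 = 3 × 21; 64 = 2 × 32; 65 = 5 × 13; 66 = 2 × 33 — all composite.
So t = 62 is the smallest counterexample.

t = 62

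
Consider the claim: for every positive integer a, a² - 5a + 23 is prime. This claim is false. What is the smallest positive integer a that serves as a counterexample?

We need the least positive integer a for which a² - 5a + 23 is not prime.
For a = 1, 2, 3, 4, …, 16, 17, 18 the conclusion holds.
a = 19: a² - 5a + 23 = 289 = 17 × 17, composite.

a = 19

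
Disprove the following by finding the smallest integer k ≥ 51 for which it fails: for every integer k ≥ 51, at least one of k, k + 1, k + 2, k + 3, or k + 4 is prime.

k = 54

Check each integer k ≥ 51 in order until k, k + 1, k + 2, k + 3, k + 4 are all composite.
k = 51: 53 is prime.
k = 52: 53 is prime.
k = 53: 53 is prime.
k = 54: 54 = 2 × 27; 55 = 5 × 11; 56 = 2 × 28; 57 = 3 × 19; 58 = 2 × 29 — all composite.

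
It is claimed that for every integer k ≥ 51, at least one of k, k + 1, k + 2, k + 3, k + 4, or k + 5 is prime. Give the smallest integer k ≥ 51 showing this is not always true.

We need the least integer k ≥ 51 for which k, k + 1, k + 2, k + 3, k + 4, k + 5 are all composite.
For k = 51, 52, 53, 54, …, 87, 88, 89 the conclusion holds.
k = 90: 90 = 2 × 45; 91 = 7 × 13; 92 = 2 × 46; 93 = 3 × 31; 94 = 2 × 47; 95 = 5 × 19 — all composite.
Hence k = 90 is a counterexample.

k = 90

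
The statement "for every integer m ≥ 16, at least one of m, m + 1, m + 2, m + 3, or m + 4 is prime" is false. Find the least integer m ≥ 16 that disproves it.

m = 24

We need the least integer m ≥ 16 for which m, m + 1, m + 2, m + 3, m + 4 are all composite.
The first 8 eligible values, up to m = 23, all satisfy the conclusion.
m = 24: 24 = 2 × 12; 25 = 5 × 5; 26 = 2 × 13; 27 = 3 × 9; 28 = 2 × 14 — all composite.
Hence m = 24 is a counterexample.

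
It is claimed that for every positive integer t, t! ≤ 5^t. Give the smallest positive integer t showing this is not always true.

t = 12

Check each positive integer t in order until t! > 5^t.
For t = 1, 2, 3, 4, …, 9, 10, 11 the conclusion holds.
t = 12: t! = 479001600 and 5^t = 244140625, so 479001600 > 244140625.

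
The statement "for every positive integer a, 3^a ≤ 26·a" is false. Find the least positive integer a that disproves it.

Check each positive integer a in order until 3^a > 26·a.
For a = 1, 2, 3, 4 the conclusion holds.
a = 5: 3^a = 243 and 26·a = 130, so 243 > 130.

a = 5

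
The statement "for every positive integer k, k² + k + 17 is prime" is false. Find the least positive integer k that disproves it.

k = 16

We need the least positive integer k for which k² + k + 17 is not prime.
For k = 1, 2, 3, 4, …, 13, 14, 15 the conclusion holds.
k = 16: k² + k + 17 = 289 = 17 × 17, composite.
Hence k = 16 is a counterexample.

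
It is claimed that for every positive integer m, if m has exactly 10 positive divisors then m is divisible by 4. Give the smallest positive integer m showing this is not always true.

We need the least positive integer m for which m has exactly 10 positive divisors but m is not divisible by 4.
For m = 48, 80, 112 the conclusion holds.
m = 162: τ(162) = 10; 162 mod 4 = 2.
Thus m = 162 disproves the claim, and no smaller m works.

m = 162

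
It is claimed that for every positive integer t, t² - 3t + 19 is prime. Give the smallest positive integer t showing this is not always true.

Check each positive integer t in order until t² - 3t + 19 is not prime.
For t = 1, 2, 3, 4, …, 15, 16, 17 the conclusion holds.
t = 18: t² - 3t + 19 = 289 = 17 × 17, composite.

t = 18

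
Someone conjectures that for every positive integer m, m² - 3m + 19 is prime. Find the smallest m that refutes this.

m = 18

For m = 1, 2, 3, 4, …, 15, 16, 17 the conclusion holds.
m = 18: m² - 3m + 19 = 289 = 17 × 17, composite.
So m = 18 is the smallest counterexample.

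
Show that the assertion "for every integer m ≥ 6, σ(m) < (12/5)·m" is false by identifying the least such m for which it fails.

m = 24

We need the least integer m ≥ 6 for which the claim fails.
For m = 6, 7, 8, 9, …, 21, 22, 23 the conclusion holds.
m = 24: σ(24) = 60; 60 ≥ 288/5.
Thus m = 24 disproves the claim, and no smaller m works.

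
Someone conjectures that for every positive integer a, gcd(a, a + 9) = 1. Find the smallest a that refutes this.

a = 1: gcd(1, 10) = 1.
a = 2: gcd(2, 11) = 1.
a = 3: gcd(3, 12) = 3.

a = 3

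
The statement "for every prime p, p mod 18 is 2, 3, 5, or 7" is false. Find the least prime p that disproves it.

A counterexample is any prime p such that the claim fails; we check each in order.
The first 4 eligible values, up to p = 7, all satisfy the conclusion.
p = 11: 11 mod 18 = 11 — not in {2, 3, 5, 7}.

p = 11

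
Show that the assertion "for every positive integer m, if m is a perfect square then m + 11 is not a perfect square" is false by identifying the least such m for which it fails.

m = 25

For m = 1, 4, 9, 16 the conclusion holds.
m = 25: 25 = 5² and 25 + 11 = 36 = 6².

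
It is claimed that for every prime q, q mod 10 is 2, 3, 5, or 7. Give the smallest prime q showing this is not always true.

q = 11

The first 4 eligible values, up to q = 7, all satisfy the conclusion.
q = 11: 11 mod 10 = 1 — not in {2, 3, 5, 7}.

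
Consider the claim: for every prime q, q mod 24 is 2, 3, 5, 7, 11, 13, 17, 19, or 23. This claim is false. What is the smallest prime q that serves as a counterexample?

q = 73

A counterexample is any prime q such that the claim fails; we check each in order.
For q = 2, 3, 5, 7, …, 61, 67, 71 the conclusion holds.
q = 73: 73 mod 24 = 1 — not in {2, 3, 5, 7, 11, 13, 17, 19, 23}.
So q = 73 is the smallest counterexample.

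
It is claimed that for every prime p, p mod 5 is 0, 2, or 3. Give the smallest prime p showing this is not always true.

p = 11

For p = 2, 3, 5, 7 the conclusion holds.
p = 11: 11 mod 5 = 1 — not in {0, 2, 3}.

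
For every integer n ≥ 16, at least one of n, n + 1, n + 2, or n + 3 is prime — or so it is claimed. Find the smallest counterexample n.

n = 24

We need the least integer n ≥ 16 for which n, n + 1, n + 2, n + 3 are all composite.
For n = 16, 17, 18, 19, 20, 21, 22, 23 the conclusion holds.
n = 24: 24 = 2 × 12; 25 = 5 × 5; 26 = 2 × 13; 27 = 3 × 9 — all composite.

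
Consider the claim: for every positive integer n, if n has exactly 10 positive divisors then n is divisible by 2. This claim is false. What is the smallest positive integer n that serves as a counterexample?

For n = 48, 80, 112, 162, 176, 208, 272, 304, 368 the conclusion holds.
n = 405: τ(405) = 10; 405 mod 2 = 1.

n = 405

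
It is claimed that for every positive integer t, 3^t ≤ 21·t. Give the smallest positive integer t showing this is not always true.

t = 5

We need the least positive integer t for which 3^t > 21·t.
The first 4 eligible values, up to t = 4, all satisfy the conclusion.
t = 5: 3^t = 243 and 21·t = 105, so 243 > 105.
Hence t = 5 is a counterexample.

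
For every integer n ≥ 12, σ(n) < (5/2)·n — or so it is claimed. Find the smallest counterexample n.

For n = 12, 13, 14, 15, …, 21, 22, 23 the conclusion holds.
n = 24: σ(24) = 60; 60 ≥ 60.
Hence n = 24 is a counterexample.

n = 24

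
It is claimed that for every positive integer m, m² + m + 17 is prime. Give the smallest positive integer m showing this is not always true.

Check each positive integer m in order until m² + m + 17 is not prime.
The first 15 eligible values, up to m = 15, all satisfy the conclusion.
m = 16: m² + m + 17 = 289 = 17 × 17, composite.
So m = 16 is the smallest counterexample.

m = 16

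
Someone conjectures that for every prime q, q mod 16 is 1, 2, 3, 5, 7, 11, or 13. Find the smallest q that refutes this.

A counterexample is any prime q such that the claim fails; we check each in order.
For q = 2, 3, 5, 7, 11, 13, 17, 19, 23, 29 the conclusion holds.
q = 31: 31 mod 16 = 15 — not in {1, 2, 3, 5, 7, 11, 13}.
Thus q = 31 disproves the claim, and no smaller q works.

q = 31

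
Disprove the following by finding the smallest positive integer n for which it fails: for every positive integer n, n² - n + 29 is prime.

We need the least positive integer n for which n² - n + 29 is not prime.
For n = 1, 2 the conclusion holds.
n = 3: n² - n + 29 = 35 = 5 × 7, composite.

n = 3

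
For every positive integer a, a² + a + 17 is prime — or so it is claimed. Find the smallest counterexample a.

For a = 1, 2, 3, 4, …, 13, 14, 15 the conclusion holds.
a = 16: a² + a + 17 = 289 = 17 × 17, composite.

a = 16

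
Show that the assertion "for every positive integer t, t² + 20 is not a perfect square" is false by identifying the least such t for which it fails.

Check each positive integer t in order until t² + 20 is a perfect square.
t = 1: 1² + 20 = 21, not a perfect square.
t = 2: 2² + 20 = 24, not a perfect square.
t = 3: 3² + 20 = 29, not a perfect square.
t = 4: 4² + 20 = 36 = 6², a perfect square.
So t = 4 is the smallest counterexample.

t = 4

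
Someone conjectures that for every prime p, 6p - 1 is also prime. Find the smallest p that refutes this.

p = 11

We need the least prime p for which 6p - 1 is not prime.
The first 4 eligible values, up to p = 7, all satisfy the conclusion.
p = 11: 6p - 1 = 65 = 5 × 13, not prime.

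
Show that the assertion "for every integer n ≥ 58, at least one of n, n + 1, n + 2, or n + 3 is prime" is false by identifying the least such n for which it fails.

n = 62

We need the least integer n ≥ 58 for which n, n + 1, n + 2, n + 3 are all composite.
n = 58: 59 is prime.
n = 59: 59 is prime.
n = 60: 61 is prime.
n = 61: 61 is prime.
n = 62: 62 = 2 × 31; 63 = 3 × 21; 64 = 2 × 32; 65 = 5 × 13 — all composite.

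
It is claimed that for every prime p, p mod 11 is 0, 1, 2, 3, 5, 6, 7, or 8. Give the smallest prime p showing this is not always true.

p = 31

Check each prime p in order until the claim fails.
The first 10 eligible values, up to p = 29, all satisfy the conclusion.
p = 31: 31 mod 11 = 9 — not in {0, 1, 2, 3, 5, 6, 7, 8}.
Thus p = 31 disproves the claim, and no smaller p works.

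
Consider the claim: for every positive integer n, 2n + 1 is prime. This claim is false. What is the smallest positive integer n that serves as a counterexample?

For n = 1, 2, 3 the conclusion holds.
n = 4: 2n + 1 = 9 = 3 × 3, composite.

n = 4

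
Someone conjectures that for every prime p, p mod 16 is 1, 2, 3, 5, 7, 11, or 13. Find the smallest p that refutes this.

We need the least prime p for which the claim fails.
The first 10 eligible values, up to p = 29, all satisfy the conclusion.
p = 31: 31 mod 16 = 15 — not in {1, 2, 3, 5, 7, 11, 13}.
So p = 31 is the smallest counterexample.

p = 31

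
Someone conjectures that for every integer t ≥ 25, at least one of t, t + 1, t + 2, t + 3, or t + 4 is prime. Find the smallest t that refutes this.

A counterexample is any integer t ≥ 25 such that t, t + 1, t + 2, t + 3, t + 4 are all composite; we check each in order.
The first 7 eligible values, up to t = 31, all satisfy the conclusion.
t = 32: 32 = 2 × 16; 33 = 3 × 11; 34 = 2 × 17; 35 = 5 × 7; 36 = 2 × 18 — all composite.

t = 32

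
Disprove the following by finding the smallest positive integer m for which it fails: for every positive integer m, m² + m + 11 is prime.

A counterexample is any positive integer m such that m² + m + 11 is not prime; we check each in order.
For m = 1, 2, 3, 4, 5, 6, 7, 8, 9 the conclusion holds.
m = 10: m² + m + 11 = 121 = 11 × 11, composite.
So m = 10 is the smallest counterexample.

m = 10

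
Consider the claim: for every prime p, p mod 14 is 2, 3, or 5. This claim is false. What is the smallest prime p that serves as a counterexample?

p = 7

p = 2: 2 mod 14 = 2.
p = 3: 3 mod 14 = 3.
p = 5: 5 mod 14 = 5.
p = 7: 7 mod 14 = 7 — not in {2, 3, 5}.
So p = 7 is the smallest counterexample.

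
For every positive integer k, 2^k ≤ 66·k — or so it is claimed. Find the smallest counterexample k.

Check each positive integer k in order until 2^k > 66·k.
For k = 1, 2, 3, 4, 5, 6, 7, 8, 9 the conclusion holds.
k = 10: 2^k = 1024 and 66·k = 660, so 1024 > 660.
Hence k = 10 is a counterexample.

k = 10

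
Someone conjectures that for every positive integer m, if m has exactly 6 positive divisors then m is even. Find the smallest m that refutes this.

We need the least positive integer m for which m has exactly 6 positive divisors but m is odd.
m = 12: divisors of 12: 1, 2, 3, 4, 6, 12; 12 is even.
m = 18: divisors of 18: 1, 2, 3, 6, 9, 18; 18 is even.
m = 20: divisors of 20: 1, 2, 4, 5, 10, 20; 20 is even.
m = 28: divisors of 28: 1, 2, 4, 7, 14, 28; 28 is even.
m = 32: divisors of 32: 1, 2, 4, 8, 16, 32; 32 is even.
m = 44: divisors of 44: 1, 2, 4, 11, 22, 44; 44 is even.
m = 45: divisors of 45: 1, 3, 5, 9, 15, 45; 45 is odd.
So m = 45 is the smallest counterexample.

m = 45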